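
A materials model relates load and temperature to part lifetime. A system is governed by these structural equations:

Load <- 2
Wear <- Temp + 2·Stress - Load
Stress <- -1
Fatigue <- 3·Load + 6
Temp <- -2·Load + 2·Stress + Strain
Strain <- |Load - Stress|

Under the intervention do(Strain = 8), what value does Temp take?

The intervention breaks the incoming arrows to Strain: Strain <- |Load - Stress| no longer applies, and Strain = 8.
Temp = -2·Load + 2·Stress + Strain  [with Load=2, Stress=-1, Strain=8]  = 2

2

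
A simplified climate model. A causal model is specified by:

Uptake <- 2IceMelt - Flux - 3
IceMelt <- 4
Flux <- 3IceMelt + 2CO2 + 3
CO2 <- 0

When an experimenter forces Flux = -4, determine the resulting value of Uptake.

The intervention breaks the incoming arrows to Flux: Flux <- 3IceMelt + 2CO2 + 3 no longer applies, and Flux = -4.
Uptake = 2IceMelt - Flux - 3  [with IceMelt=4, Flux=-4]  = 9

9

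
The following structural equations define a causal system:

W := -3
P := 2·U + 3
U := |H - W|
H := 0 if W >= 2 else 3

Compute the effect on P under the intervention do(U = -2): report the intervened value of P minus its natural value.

-16

The intervention breaks the incoming arrows to U: U := |H - W| no longer applies, and U = -2.
P = 2·U + 3  [with U=-2]  = -1
Without intervention: H = 0 if W >= 2 else 3  [with W=-3]  = 3; U = |H - W|  [with H=3, W=-3]  = 6; P = 2·U + 3  [with U=6]  = 15.
Change = -1 − 15 = -16.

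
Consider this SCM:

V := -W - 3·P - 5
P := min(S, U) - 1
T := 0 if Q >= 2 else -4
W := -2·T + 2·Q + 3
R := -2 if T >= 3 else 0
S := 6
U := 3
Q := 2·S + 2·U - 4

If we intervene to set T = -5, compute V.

-52

do(T=-5) replaces the equation T := 0 if Q >= 2 else -4 with the constant T = -5.
Q = 2·S + 2·U - 4  [with S=6, U=3]  = 14
P = min(S, U) - 1  [with S=6, U=3]  = 2
W = -2·T + 2·Q + 3  [with T=-5, Q=14]  = 41
V = -W - 3·P - 5  [with W=41, P=2]  = -52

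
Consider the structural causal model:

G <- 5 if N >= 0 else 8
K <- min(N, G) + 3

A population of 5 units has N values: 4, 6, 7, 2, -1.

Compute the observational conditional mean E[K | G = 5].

Conditioning on G=5 selects the 4 unit(s) with N ∈ {4, 6, 7, 2}. Their K values: 7, 8, 8, 5. Mean = 7.

7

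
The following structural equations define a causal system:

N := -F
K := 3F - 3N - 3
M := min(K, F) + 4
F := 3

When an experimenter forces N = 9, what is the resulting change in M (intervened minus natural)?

Under do(N=9), the mechanism N := -F is discarded; N is fixed at 9.
K = 3F - 3N - 3  [with F=3, N=9]  = -21
M = min(K, F) + 4  [with K=-21, F=3]  = -17
Without intervention: N = -F  [with F=3]  = -3; K = 3F - 3N - 3  [with F=3, N=-3]  = 15; M = min(K, F) + 4  [with K=15, F=3]  = 7.
Change = -17 − 7 = -24.

-24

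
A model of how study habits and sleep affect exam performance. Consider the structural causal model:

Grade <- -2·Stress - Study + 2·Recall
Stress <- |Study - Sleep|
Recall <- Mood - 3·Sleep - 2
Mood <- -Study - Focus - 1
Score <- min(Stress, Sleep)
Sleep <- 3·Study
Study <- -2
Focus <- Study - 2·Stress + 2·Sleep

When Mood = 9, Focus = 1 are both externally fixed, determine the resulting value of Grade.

Under do(Mood = 9, Focus = 1), each intervened variable's structural equation is replaced by its fixed value.
Sleep = 3·Study  [with Study=-2]  = -6
Stress = |Study - Sleep|  [with Study=-2, Sleep=-6]  = 4
Recall = Mood - 3·Sleep - 2  [with Mood=9, Sleep=-6]  = 25
Grade = -2·Stress - Study + 2·Recall  [with Stress=4, Study=-2, Recall=25]  = 44

44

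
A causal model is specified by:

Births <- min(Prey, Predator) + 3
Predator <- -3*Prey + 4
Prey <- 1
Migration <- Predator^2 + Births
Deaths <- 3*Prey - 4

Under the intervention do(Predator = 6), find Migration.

do(Predator=6) replaces the equation Predator <- -3*Prey + 4 with the constant Predator = 6.
Births = min(Prey, Predator) + 3  [with Prey=1, Predator=6]  = 4
Migration = Predator^2 + Births  [with Predator=6, Births=4]  = 40

40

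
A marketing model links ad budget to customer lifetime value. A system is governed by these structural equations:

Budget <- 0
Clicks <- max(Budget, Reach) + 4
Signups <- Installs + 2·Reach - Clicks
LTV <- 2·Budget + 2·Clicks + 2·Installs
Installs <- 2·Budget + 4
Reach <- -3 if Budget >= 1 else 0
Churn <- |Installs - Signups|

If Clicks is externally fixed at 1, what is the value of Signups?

3

do(Clicks=1) replaces the equation Clicks <- max(Budget, Reach) + 4 with the constant Clicks = 1.
Reach = -3 if Budget >= 1 else 0  [with Budget=0]  = 0
Installs = 2·Budget + 4  [with Budget=0]  = 4
Signups = Installs + 2·Reach - Clicks  [with Installs=4, Reach=0, Clicks=1]  = 3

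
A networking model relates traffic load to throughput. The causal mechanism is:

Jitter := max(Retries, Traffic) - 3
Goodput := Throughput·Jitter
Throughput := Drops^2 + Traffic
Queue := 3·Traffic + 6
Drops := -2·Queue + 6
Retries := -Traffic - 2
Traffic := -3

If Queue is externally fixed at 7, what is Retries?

1

Under do(Queue=7), the mechanism Queue := 3·Traffic + 6 is discarded; Queue is fixed at 7.
Since Retries is not a descendant of the intervened variable, it is unaffected.
Retries = -Traffic - 2  [with Traffic=-3]  = 1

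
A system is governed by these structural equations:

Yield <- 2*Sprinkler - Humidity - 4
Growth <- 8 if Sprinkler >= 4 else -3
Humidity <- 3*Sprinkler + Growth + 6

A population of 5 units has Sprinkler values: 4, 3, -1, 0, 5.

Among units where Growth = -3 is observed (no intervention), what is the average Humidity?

5

E[Humidity|Growth=-3] averages over only the 3 units with Growth=-3 (Sprinkler = 3, -1, 0): Humidity = 12, 0, 3, mean 5.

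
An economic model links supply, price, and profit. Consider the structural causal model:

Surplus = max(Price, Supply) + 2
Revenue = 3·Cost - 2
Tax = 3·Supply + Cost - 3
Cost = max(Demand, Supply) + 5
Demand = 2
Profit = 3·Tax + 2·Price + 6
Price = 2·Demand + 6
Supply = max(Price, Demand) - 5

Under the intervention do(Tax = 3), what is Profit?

35

Intervening sets Tax = 3 and removes its equation (Tax = 3·Supply + Cost - 3).
Price = 2·Demand + 6  [with Demand=2]  = 10
Profit = 3·Tax + 2·Price + 6  [with Tax=3, Price=10]  = 35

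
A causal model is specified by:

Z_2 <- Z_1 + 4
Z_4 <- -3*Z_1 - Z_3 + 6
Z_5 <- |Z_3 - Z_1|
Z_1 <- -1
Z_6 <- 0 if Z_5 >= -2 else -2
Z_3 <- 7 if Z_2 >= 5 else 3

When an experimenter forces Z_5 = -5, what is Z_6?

-2

The intervention breaks the incoming arrows to Z_5: Z_5 <- |Z_3 - Z_1| no longer applies, and Z_5 = -5.
Z_6 = 0 if Z_5 >= -2 else -2  [with Z_5=-5]  = -2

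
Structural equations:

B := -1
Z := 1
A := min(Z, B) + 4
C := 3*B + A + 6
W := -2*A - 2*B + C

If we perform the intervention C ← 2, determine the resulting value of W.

-2

Intervening sets C = 2 and removes its equation (C := 3*B + A + 6).
A = min(Z, B) + 4  [with Z=1, B=-1]  = 3
W = -2*A - 2*B + C  [with A=3, B=-1, C=2]  = -2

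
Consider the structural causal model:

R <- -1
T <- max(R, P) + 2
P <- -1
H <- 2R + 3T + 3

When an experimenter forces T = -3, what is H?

-8

The intervention breaks the incoming arrows to T: T <- max(R, P) + 2 no longer applies, and T = -3.
H = 2R + 3T + 3  [with R=-1, T=-3]  = -8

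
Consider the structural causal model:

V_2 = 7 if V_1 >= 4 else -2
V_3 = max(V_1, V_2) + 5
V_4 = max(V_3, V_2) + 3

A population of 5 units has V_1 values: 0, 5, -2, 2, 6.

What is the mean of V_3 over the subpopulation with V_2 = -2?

5

Conditioning on V_2=-2 selects the 3 unit(s) with V_1 ∈ {0, -2, 2}. Their V_3 values: 5, 3, 7. Mean = 5.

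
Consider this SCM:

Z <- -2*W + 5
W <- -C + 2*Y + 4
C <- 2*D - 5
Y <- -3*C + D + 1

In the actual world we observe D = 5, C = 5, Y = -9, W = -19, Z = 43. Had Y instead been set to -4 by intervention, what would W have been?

-9

The intervention breaks the incoming arrows to Y: Y <- -3*C + D + 1 no longer applies, and Y = -4.
C = 2*D - 5  [with D=5]  = 5
W = -C + 2*Y + 4  [with C=5, Y=-4]  = -9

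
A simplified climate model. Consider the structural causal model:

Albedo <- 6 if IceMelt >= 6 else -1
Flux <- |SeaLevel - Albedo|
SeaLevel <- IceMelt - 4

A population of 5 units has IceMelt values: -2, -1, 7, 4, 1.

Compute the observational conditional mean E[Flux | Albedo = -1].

3

E[Flux|Albedo=-1] averages over only the 4 units with Albedo=-1 (IceMelt = -2, -1, 4, 1): Flux = 5, 4, 1, 2, mean 3.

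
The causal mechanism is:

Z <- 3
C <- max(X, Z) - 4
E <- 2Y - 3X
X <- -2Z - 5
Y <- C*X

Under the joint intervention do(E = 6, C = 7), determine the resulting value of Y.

Under do(E = 6, C = 7), each intervened variable's structural equation is replaced by its fixed value.
X = -2Z - 5  [with Z=3]  = -11
Y = C*X  [with C=7, X=-11]  = -77

-77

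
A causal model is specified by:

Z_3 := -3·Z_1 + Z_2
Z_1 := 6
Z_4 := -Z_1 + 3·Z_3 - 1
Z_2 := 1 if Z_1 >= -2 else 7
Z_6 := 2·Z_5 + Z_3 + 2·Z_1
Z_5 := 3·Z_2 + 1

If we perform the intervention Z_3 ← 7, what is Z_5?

do(Z_3=7) replaces the equation Z_3 := -3·Z_1 + Z_2 with the constant Z_3 = 7.
Z_5 is not downstream of the intervention, so its value is determined by the original equations.
Z_2 = 1 if Z_1 >= -2 else 7  [with Z_1=6]  = 1
Z_5 = 3·Z_2 + 1  [with Z_2=1]  = 4

4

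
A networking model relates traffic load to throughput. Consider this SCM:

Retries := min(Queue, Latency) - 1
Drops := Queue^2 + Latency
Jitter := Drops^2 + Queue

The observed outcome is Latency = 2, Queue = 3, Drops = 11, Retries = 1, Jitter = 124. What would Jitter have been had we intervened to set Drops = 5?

do(Drops=5) replaces the equation Drops := Queue^2 + Latency with the constant Drops = 5.
Jitter = Drops^2 + Queue  [with Drops=5, Queue=3]  = 28

28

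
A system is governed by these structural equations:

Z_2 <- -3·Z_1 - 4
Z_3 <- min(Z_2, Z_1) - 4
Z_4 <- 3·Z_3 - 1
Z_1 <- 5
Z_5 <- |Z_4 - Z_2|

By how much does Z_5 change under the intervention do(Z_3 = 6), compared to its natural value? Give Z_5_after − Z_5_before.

do(Z_3=6) replaces the equation Z_3 <- min(Z_2, Z_1) - 4 with the constant Z_3 = 6.
Z_2 = -3·Z_1 - 4  [with Z_1=5]  = -19
Z_4 = 3·Z_3 - 1  [with Z_3=6]  = 17
Z_5 = |Z_4 - Z_2|  [with Z_4=17, Z_2=-19]  = 36
Without intervention: Z_2 = -3·Z_1 - 4  [with Z_1=5]  = -19; Z_3 = min(Z_2, Z_1) - 4  [with Z_2=-19, Z_1=5]  = -23; Z_4 = 3·Z_3 - 1  [with Z_3=-23]  = -70; Z_5 = |Z_4 - Z_2|  [with Z_4=-70, Z_2=-19]  = 51.
Change = 36 − 51 = -15.

-15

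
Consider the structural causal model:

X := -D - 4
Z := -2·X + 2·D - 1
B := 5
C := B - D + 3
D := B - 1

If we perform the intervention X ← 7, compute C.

do(X=7) replaces the equation X := -D - 4 with the constant X = 7.
C is not downstream of the intervention, so its value is determined by the original equations.
D = B - 1  [with B=5]  = 4
C = B - D + 3  [with B=5, D=4]  = 4

4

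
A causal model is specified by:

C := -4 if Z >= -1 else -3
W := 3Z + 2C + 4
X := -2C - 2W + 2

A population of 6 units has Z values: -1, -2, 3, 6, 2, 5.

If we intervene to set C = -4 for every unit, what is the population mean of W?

2.5

Every unit gets C=-4 under the intervention. W values become -7, -10, 5, 14, 2, 11; E[W|do(C=-4)] = 2.5.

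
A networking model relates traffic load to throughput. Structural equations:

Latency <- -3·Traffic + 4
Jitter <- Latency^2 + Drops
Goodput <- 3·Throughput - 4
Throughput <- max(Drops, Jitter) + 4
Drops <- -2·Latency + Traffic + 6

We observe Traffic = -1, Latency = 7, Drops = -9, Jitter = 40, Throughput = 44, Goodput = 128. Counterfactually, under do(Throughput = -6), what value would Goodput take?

-22

The intervention breaks the incoming arrows to Throughput: Throughput <- max(Drops, Jitter) + 4 no longer applies, and Throughput = -6.
Goodput = 3·Throughput - 4  [with Throughput=-6]  = -22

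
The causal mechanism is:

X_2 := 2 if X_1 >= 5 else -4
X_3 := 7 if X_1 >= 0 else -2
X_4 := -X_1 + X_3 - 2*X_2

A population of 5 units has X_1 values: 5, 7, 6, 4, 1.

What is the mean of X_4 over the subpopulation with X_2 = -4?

12.5

E[X_4|X_2=-4] averages over only the 2 units with X_2=-4 (X_1 = 4, 1): X_4 = 11, 14, mean 12.5.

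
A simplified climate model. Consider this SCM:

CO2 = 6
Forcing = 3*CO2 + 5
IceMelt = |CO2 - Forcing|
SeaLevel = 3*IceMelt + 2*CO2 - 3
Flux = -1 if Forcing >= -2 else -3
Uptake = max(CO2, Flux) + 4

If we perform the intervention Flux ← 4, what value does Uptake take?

10

The intervention breaks the incoming arrows to Flux: Flux = -1 if Forcing >= -2 else -3 no longer applies, and Flux = 4.
Uptake = max(CO2, Flux) + 4  [with CO2=6, Flux=4]  = 10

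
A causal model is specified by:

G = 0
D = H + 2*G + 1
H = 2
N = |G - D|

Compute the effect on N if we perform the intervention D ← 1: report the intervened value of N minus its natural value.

-2

The intervention breaks the incoming arrows to D: D = H + 2*G + 1 no longer applies, and D = 1.
N = |G - D|  [with G=0, D=1]  = 1
Without intervention: D = H + 2*G + 1  [with H=2, G=0]  = 3; N = |G - D|  [with G=0, D=3]  = 3.
Change = 1 − 3 = -2.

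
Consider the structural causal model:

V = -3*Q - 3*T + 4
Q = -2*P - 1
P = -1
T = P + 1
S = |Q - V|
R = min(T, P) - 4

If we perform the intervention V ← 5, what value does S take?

The intervention breaks the incoming arrows to V: V = -3*Q - 3*T + 4 no longer applies, and V = 5.
Q = -2*P - 1  [with P=-1]  = 1
S = |Q - V|  [with Q=1, V=5]  = 4

4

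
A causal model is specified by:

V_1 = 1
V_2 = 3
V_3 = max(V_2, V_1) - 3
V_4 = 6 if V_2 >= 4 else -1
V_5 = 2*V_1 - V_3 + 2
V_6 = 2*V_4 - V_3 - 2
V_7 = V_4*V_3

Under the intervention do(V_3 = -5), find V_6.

1

The intervention breaks the incoming arrows to V_3: V_3 = max(V_2, V_1) - 3 no longer applies, and V_3 = -5.
V_4 = 6 if V_2 >= 4 else -1  [with V_2=3]  = -1
V_6 = 2*V_4 - V_3 - 2  [with V_4=-1, V_3=-5]  = 1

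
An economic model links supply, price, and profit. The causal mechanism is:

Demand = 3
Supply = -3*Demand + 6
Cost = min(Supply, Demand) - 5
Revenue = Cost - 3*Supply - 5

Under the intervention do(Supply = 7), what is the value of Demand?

Under do(Supply=7), the mechanism Supply = -3*Demand + 6 is discarded; Supply is fixed at 7.
Demand is not downstream of the intervention, so its value is determined by the original equations.

3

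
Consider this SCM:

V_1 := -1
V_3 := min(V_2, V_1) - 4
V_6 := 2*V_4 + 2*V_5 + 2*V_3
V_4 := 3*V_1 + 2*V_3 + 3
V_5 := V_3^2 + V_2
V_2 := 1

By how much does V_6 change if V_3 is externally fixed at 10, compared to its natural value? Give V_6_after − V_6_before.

The intervention breaks the incoming arrows to V_3: V_3 := min(V_2, V_1) - 4 no longer applies, and V_3 = 10.
V_4 = 3*V_1 + 2*V_3 + 3  [with V_1=-1, V_3=10]  = 20
V_5 = V_3^2 + V_2  [with V_3=10, V_2=1]  = 101
V_6 = 2*V_4 + 2*V_5 + 2*V_3  [with V_4=20, V_5=101, V_3=10]  = 262
Without intervention: V_3 = min(V_2, V_1) - 4  [with V_2=1, V_1=-1]  = -5; V_4 = 3*V_1 + 2*V_3 + 3  [with V_1=-1, V_3=-5]  = -10; V_5 = V_3^2 + V_2  [with V_3=-5, V_2=1]  = 26; V_6 = 2*V_4 + 2*V_5 + 2*V_3  [with V_4=-10, V_5=26, V_3=-5]  = 22.
Change = 262 − 22 = 240.

240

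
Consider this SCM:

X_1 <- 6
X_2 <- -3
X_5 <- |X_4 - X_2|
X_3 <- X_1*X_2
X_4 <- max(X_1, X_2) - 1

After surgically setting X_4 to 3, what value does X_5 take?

6

Intervening sets X_4 = 3 and removes its equation (X_4 <- max(X_1, X_2) - 1).
X_5 = |X_4 - X_2|  [with X_4=3, X_2=-3]  = 6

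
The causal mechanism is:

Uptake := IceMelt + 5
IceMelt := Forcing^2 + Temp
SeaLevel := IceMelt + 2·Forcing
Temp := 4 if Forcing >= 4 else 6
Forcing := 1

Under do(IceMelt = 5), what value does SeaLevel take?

The intervention breaks the incoming arrows to IceMelt: IceMelt := Forcing^2 + Temp no longer applies, and IceMelt = 5.
SeaLevel = IceMelt + 2·Forcing  [with IceMelt=5, Forcing=1]  = 7

7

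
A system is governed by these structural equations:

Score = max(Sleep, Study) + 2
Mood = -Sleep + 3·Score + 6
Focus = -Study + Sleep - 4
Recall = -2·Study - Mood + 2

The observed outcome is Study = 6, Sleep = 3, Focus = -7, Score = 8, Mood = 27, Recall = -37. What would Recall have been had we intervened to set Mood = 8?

The intervention breaks the incoming arrows to Mood: Mood = -Sleep + 3·Score + 6 no longer applies, and Mood = 8.
Recall = -2·Study - Mood + 2  [with Study=6, Mood=8]  = -18

-18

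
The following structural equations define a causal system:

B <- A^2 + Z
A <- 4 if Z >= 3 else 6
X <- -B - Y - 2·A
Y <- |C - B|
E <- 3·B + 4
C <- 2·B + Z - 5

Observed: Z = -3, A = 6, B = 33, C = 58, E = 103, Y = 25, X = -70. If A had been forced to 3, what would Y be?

Under do(A=3), the mechanism A <- 4 if Z >= 3 else 6 is discarded; A is fixed at 3.
B = A^2 + Z  [with A=3, Z=-3]  = 6
C = 2·B + Z - 5  [with B=6, Z=-3]  = 4
Y = |C - B|  [with C=4, B=6]  = 2

2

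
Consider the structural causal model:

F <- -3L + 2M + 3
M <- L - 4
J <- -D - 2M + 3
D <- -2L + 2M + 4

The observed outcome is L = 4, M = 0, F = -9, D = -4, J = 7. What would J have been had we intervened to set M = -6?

do(M=-6) replaces the equation M <- L - 4 with the constant M = -6.
D = -2L + 2M + 4  [with L=4, M=-6]  = -16
J = -D - 2M + 3  [with D=-16, M=-6]  = 31

31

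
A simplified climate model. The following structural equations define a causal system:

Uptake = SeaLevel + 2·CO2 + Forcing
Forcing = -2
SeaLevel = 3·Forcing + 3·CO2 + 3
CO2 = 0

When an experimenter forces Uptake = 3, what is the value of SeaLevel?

Under do(Uptake=3), the mechanism Uptake = SeaLevel + 2·CO2 + Forcing is discarded; Uptake is fixed at 3.
Since SeaLevel is not a descendant of the intervened variable, it is unaffected.
SeaLevel = 3·Forcing + 3·CO2 + 3  [with Forcing=-2, CO2=0]  = -3

-3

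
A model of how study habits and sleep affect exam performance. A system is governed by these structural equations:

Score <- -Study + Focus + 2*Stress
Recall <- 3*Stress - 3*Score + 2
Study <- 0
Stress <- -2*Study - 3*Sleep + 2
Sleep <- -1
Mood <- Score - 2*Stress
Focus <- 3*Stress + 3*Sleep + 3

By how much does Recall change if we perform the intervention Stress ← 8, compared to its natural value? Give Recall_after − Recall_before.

-36

The intervention breaks the incoming arrows to Stress: Stress <- -2*Study - 3*Sleep + 2 no longer applies, and Stress = 8.
Focus = 3*Stress + 3*Sleep + 3  [with Stress=8, Sleep=-1]  = 24
Score = -Study + Focus + 2*Stress  [with Study=0, Focus=24, Stress=8]  = 40
Recall = 3*Stress - 3*Score + 2  [with Stress=8, Score=40]  = -94
Without intervention: Stress = -2*Study - 3*Sleep + 2  [with Study=0, Sleep=-1]  = 5; Focus = 3*Stress + 3*Sleep + 3  [with Stress=5, Sleep=-1]  = 15; Score = -Study + Focus + 2*Stress  [with Study=0, Focus=15, Stress=5]  = 25; Recall = 3*Stress - 3*Score + 2  [with Stress=5, Score=25]  = -58.
Change = -94 − (-58) = -36.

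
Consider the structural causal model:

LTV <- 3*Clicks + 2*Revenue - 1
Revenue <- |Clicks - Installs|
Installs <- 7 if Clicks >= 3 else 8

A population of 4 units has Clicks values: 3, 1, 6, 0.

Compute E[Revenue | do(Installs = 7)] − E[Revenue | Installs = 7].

2

Every unit gets Installs=7 under the intervention. Revenue values become 4, 6, 1, 7; E[Revenue|do(Installs=7)] = 4.5.
Conditioning on Installs=7 selects the 2 unit(s) with Clicks ∈ {3, 6}. Their Revenue values: 4, 1. Mean = 2.5.
Difference = 4.5 − 2.5 = 2.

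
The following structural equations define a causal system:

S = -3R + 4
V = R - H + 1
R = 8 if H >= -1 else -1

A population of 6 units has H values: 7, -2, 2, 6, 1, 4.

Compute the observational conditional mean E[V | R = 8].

Observing R=8 restricts to units where R's equation naturally yields 8: H ∈ {7, 2, 6, 1, 4}. In that subpopulation V = 2, 7, 3, 8, 5, mean 5.

5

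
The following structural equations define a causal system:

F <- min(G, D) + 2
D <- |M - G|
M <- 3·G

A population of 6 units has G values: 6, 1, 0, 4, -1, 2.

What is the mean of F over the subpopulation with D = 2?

2

E[F|D=2] averages over only the 2 units with D=2 (G = 1, -1): F = 3, 1, mean 2.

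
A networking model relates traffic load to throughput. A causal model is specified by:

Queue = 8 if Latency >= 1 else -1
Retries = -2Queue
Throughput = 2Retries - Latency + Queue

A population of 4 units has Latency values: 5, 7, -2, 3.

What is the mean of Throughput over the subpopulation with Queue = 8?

E[Throughput|Queue=8] averages over only the 3 units with Queue=8 (Latency = 5, 7, 3): Throughput = -29, -31, -27, mean -29.

-29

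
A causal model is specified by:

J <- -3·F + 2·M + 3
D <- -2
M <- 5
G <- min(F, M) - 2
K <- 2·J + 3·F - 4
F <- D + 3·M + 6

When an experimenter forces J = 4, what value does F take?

19

do(J=4) replaces the equation J <- -3·F + 2·M + 3 with the constant J = 4.
F is not downstream of the intervention, so its value is determined by the original equations.
F = D + 3·M + 6  [with D=-2, M=5]  = 19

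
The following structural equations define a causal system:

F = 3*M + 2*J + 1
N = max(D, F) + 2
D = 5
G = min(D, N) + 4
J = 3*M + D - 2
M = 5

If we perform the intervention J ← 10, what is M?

Under do(J=10), the mechanism J = 3*M + D - 2 is discarded; J is fixed at 10.
Since M is not a descendant of the intervened variable, it is unaffected.

5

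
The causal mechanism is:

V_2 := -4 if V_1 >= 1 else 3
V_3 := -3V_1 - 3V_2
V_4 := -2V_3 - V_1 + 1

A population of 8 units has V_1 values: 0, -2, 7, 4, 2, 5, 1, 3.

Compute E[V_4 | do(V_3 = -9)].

do(V_3=-9) breaks V_3's dependence on V_1. With V_3=-9 fixed, V_4 across the units is 19, 21, 12, 15, 17, 14, 18, 16, mean 16.5.

16.5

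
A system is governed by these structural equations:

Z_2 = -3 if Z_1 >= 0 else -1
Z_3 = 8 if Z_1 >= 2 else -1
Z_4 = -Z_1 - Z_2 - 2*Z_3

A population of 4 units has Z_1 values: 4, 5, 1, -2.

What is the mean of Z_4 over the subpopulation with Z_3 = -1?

E[Z_4|Z_3=-1] averages over only the 2 units with Z_3=-1 (Z_1 = 1, -2): Z_4 = 4, 5, mean 4.5.

4.5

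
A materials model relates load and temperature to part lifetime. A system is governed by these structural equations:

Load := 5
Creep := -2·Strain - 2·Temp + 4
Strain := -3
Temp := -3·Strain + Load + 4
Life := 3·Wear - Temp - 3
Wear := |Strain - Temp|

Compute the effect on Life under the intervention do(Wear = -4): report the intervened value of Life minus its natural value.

-75

The intervention breaks the incoming arrows to Wear: Wear := |Strain - Temp| no longer applies, and Wear = -4.
Temp = -3·Strain + Load + 4  [with Strain=-3, Load=5]  = 18
Life = 3·Wear - Temp - 3  [with Wear=-4, Temp=18]  = -33
Without intervention: Temp = -3·Strain + Load + 4  [with Strain=-3, Load=5]  = 18; Wear = |Strain - Temp|  [with Strain=-3, Temp=18]  = 21; Life = 3·Wear - Temp - 3  [with Wear=21, Temp=18]  = 42.
Change = -33 − 42 = -75.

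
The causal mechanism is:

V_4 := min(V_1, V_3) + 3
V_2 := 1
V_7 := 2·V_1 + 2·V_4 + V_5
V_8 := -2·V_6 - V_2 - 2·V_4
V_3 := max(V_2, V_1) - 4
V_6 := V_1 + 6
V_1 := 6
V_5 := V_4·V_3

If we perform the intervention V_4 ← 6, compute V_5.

12

Intervening sets V_4 = 6 and removes its equation (V_4 := min(V_1, V_3) + 3).
V_3 = max(V_2, V_1) - 4  [with V_2=1, V_1=6]  = 2
V_5 = V_4·V_3  [with V_4=6, V_3=2]  = 12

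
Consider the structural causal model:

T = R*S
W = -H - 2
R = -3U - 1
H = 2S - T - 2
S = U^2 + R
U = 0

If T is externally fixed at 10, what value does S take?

Under do(T=10), the mechanism T = R*S is discarded; T is fixed at 10.
Since S is not a descendant of the intervened variable, it is unaffected.
R = -3U - 1  [with U=0]  = -1
S = U^2 + R  [with U=0, R=-1]  = -1

-1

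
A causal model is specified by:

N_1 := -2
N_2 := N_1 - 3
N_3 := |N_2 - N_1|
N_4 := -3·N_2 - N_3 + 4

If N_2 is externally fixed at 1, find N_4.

Under do(N_2=1), the mechanism N_2 := N_1 - 3 is discarded; N_2 is fixed at 1.
N_3 = |N_2 - N_1|  [with N_2=1, N_1=-2]  = 3
N_4 = -3·N_2 - N_3 + 4  [with N_2=1, N_3=3]  = -2

-2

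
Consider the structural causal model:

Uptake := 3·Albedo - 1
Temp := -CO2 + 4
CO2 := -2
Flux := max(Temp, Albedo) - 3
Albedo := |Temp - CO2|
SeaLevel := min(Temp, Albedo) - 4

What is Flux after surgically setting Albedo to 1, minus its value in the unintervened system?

do(Albedo=1) replaces the equation Albedo := |Temp - CO2| with the constant Albedo = 1.
Temp = -CO2 + 4  [with CO2=-2]  = 6
Flux = max(Temp, Albedo) - 3  [with Temp=6, Albedo=1]  = 3
Without intervention: Temp = -CO2 + 4  [with CO2=-2]  = 6; Albedo = |Temp - CO2|  [with Temp=6, CO2=-2]  = 8; Flux = max(Temp, Albedo) - 3  [with Temp=6, Albedo=8]  = 5.
Change = 3 − 5 = -2.

-2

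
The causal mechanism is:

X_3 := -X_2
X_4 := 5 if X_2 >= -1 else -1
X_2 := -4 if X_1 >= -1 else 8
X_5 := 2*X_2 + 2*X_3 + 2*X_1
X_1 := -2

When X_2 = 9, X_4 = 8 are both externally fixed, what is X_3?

-9

The joint intervention fixes X_2 = 9, X_4 = 8, removing each variable's own equation.
X_3 = -X_2  [with X_2=9]  = -9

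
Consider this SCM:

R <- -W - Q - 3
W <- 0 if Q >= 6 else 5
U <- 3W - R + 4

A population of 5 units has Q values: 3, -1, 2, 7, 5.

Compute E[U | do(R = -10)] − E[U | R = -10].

4.5

Under do(R=-10), R's equation is replaced by R=-10 for every unit. Per-unit U: 29, 29, 29, 14, 29. Mean = 26.
Conditioning on R=-10 selects the 2 unit(s) with Q ∈ {2, 7}. Their U values: 29, 14. Mean = 21.5.
Difference = 26 − 21.5 = 4.5.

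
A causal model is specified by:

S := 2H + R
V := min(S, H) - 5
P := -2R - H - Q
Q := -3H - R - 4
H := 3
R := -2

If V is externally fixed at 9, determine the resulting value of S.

do(V=9) replaces the equation V := min(S, H) - 5 with the constant V = 9.
S is not downstream of the intervention, so its value is determined by the original equations.
S = 2H + R  [with H=3, R=-2]  = 4

4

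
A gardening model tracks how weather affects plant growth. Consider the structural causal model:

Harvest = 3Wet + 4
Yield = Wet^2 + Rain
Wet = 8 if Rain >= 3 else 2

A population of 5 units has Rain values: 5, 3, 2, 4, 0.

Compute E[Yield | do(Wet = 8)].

66.8

Every unit gets Wet=8 under the intervention. Yield values become 69, 67, 66, 68, 64; E[Yield|do(Wet=8)] = 66.8.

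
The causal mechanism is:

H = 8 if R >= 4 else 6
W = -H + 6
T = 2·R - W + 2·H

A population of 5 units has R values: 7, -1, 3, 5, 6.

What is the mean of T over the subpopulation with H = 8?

30

Observing H=8 restricts to units where H's equation naturally yields 8: R ∈ {7, 5, 6}. In that subpopulation T = 32, 28, 30, mean 30.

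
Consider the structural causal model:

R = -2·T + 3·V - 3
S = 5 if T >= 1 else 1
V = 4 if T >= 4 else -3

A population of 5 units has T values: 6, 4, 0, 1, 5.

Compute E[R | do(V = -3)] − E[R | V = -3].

Under do(V=-3), V's equation is replaced by V=-3 for every unit. Per-unit R: -24, -20, -12, -14, -22. Mean = -18.4.
E[R|V=-3] averages over only the 2 units with V=-3 (T = 0, 1): R = -12, -14, mean -13.
Difference = -18.4 − (-13) = -5.4.

-5.4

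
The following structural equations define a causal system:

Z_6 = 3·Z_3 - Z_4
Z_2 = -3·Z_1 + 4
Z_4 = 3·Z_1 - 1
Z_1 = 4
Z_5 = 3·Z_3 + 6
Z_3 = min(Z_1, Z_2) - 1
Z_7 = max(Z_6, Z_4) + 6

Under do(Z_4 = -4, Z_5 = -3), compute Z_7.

2

Under do(Z_4 = -4, Z_5 = -3), each intervened variable's structural equation is replaced by its fixed value.
Z_2 = -3·Z_1 + 4  [with Z_1=4]  = -8
Z_3 = min(Z_1, Z_2) - 1  [with Z_1=4, Z_2=-8]  = -9
Z_6 = 3·Z_3 - Z_4  [with Z_3=-9, Z_4=-4]  = -23
Z_7 = max(Z_6, Z_4) + 6  [with Z_6=-23, Z_4=-4]  = 2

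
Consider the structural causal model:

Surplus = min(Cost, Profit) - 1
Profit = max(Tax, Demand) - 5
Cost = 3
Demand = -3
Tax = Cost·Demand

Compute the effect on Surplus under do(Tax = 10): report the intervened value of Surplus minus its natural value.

11

do(Tax=10) replaces the equation Tax = Cost·Demand with the constant Tax = 10.
Profit = max(Tax, Demand) - 5  [with Tax=10, Demand=-3]  = 5
Surplus = min(Cost, Profit) - 1  [with Cost=3, Profit=5]  = 2
Without intervention: Tax = Cost·Demand  [with Cost=3, Demand=-3]  = -9; Profit = max(Tax, Demand) - 5  [with Tax=-9, Demand=-3]  = -8; Surplus = min(Cost, Profit) - 1  [with Cost=3, Profit=-8]  = -9.
Change = 2 − (-9) = 11.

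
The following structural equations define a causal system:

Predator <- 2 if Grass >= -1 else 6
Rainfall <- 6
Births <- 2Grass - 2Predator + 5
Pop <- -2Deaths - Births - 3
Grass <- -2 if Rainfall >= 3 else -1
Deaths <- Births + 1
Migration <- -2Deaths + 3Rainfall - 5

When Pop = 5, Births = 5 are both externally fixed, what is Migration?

Setting Pop = 5, Births = 5 by intervention discards those variables' equations.
Deaths = Births + 1  [with Births=5]  = 6
Migration = -2Deaths + 3Rainfall - 5  [with Deaths=6, Rainfall=6]  = 1

1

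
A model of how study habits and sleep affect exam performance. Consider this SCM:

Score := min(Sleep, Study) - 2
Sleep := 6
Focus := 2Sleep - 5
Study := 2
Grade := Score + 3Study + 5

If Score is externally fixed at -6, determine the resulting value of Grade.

Intervening sets Score = -6 and removes its equation (Score := min(Sleep, Study) - 2).
Grade = Score + 3Study + 5  [with Score=-6, Study=2]  = 5

5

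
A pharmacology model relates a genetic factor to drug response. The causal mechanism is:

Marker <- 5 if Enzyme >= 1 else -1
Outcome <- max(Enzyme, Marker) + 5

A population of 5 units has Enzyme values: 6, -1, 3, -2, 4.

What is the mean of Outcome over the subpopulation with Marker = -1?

4

Observing Marker=-1 restricts to units where Marker's equation naturally yields -1: Enzyme ∈ {-1, -2}. In that subpopulation Outcome = 4, 4, mean 4.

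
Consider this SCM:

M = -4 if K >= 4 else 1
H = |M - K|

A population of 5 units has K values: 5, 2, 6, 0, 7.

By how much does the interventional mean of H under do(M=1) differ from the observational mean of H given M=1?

do(M=1) breaks M's dependence on K. With M=1 fixed, H across the units is 4, 1, 5, 1, 6, mean 3.4.
Conditioning on M=1 selects the 2 unit(s) with K ∈ {2, 0}. Their H values: 1, 1. Mean = 1.
Difference = 3.4 − 1 = 2.4.

2.4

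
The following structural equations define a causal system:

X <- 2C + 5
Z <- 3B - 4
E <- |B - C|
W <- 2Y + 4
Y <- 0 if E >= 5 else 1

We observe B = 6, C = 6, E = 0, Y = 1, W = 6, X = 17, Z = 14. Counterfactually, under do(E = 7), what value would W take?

4

do(E=7) replaces the equation E <- |B - C| with the constant E = 7.
Y = 0 if E >= 5 else 1  [with E=7]  = 0
W = 2Y + 4  [with Y=0]  = 4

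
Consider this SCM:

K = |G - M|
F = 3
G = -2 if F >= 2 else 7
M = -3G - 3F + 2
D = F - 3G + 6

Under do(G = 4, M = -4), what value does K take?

Setting G = 4, M = -4 by intervention discards those variables' equations.
K = |G - M|  [with G=4, M=-4]  = 8

8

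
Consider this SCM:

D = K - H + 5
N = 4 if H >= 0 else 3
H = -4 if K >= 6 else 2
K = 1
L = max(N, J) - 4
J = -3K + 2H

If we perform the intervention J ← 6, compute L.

2

Intervening sets J = 6 and removes its equation (J = -3K + 2H).
H = -4 if K >= 6 else 2  [with K=1]  = 2
N = 4 if H >= 0 else 3  [with H=2]  = 4
L = max(N, J) - 4  [with N=4, J=6]  = 2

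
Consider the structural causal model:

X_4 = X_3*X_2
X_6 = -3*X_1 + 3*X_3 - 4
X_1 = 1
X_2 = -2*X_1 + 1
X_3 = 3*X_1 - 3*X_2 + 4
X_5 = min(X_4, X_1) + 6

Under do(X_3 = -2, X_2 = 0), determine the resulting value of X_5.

6

Setting X_3 = -2, X_2 = 0 by intervention discards those variables' equations.
X_4 = X_3*X_2  [with X_3=-2, X_2=0]  = 0
X_5 = min(X_4, X_1) + 6  [with X_4=0, X_1=1]  = 6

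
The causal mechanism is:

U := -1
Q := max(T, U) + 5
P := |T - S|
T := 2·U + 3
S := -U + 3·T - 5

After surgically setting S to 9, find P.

Intervening sets S = 9 and removes its equation (S := -U + 3·T - 5).
T = 2·U + 3  [with U=-1]  = 1
P = |T - S|  [with T=1, S=9]  = 8

8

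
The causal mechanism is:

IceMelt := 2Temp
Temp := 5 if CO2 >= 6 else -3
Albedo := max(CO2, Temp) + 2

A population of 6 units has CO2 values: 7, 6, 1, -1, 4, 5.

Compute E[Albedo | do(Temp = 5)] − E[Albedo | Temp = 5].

-1

Every unit gets Temp=5 under the intervention. Albedo values become 9, 8, 7, 7, 7, 7; E[Albedo|do(Temp=5)] = 7.5.
E[Albedo|Temp=5] averages over only the 2 units with Temp=5 (CO2 = 7, 6): Albedo = 9, 8, mean 8.5.
Difference = 7.5 − 8.5 = -1.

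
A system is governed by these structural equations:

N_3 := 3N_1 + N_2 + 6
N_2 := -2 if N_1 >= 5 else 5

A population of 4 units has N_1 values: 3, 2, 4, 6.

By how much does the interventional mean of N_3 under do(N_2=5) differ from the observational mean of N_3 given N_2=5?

The intervention sets N_2=5 in all 4 units regardless of N_1. Recomputing N_3 per unit gives 20, 17, 23, 29; average 22.25.
E[N_3|N_2=5] averages over only the 3 units with N_2=5 (N_1 = 3, 2, 4): N_3 = 20, 17, 23, mean 20.
Difference = 22.25 − 20 = 2.25.

2.25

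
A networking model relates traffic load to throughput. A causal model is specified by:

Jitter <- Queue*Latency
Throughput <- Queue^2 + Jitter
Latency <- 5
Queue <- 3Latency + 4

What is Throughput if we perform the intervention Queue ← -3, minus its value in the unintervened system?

Under do(Queue=-3), the mechanism Queue <- 3Latency + 4 is discarded; Queue is fixed at -3.
Jitter = Queue*Latency  [with Queue=-3, Latency=5]  = -15
Throughput = Queue^2 + Jitter  [with Queue=-3, Jitter=-15]  = -6
Without intervention: Queue = 3Latency + 4  [with Latency=5]  = 19; Jitter = Queue*Latency  [with Queue=19, Latency=5]  = 95; Throughput = Queue^2 + Jitter  [with Queue=19, Jitter=95]  = 456.
Change = -6 − 456 = -462.

-462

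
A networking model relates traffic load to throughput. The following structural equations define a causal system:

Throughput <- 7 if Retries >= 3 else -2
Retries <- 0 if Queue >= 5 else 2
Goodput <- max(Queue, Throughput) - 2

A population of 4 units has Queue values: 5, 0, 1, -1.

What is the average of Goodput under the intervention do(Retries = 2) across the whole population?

The intervention sets Retries=2 in all 4 units regardless of Queue. Recomputing Goodput per unit gives 3, -2, -1, -3; average -0.75.

-0.75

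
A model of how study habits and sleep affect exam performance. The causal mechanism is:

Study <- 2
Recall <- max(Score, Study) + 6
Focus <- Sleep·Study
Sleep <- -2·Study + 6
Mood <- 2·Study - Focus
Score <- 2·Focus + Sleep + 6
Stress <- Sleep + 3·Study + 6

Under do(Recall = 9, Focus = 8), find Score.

Under do(Recall = 9, Focus = 8), each intervened variable's structural equation is replaced by its fixed value.
Sleep = -2·Study + 6  [with Study=2]  = 2
Score = 2·Focus + Sleep + 6  [with Focus=8, Sleep=2]  = 24

24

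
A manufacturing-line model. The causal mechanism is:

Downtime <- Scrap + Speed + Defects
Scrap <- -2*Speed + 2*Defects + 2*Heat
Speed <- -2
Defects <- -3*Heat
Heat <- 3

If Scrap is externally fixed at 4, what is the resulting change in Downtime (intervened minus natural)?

Intervening sets Scrap = 4 and removes its equation (Scrap <- -2*Speed + 2*Defects + 2*Heat).
Defects = -3*Heat  [with Heat=3]  = -9
Downtime = Scrap + Speed + Defects  [with Scrap=4, Speed=-2, Defects=-9]  = -7
Without intervention: Defects = -3*Heat  [with Heat=3]  = -9; Scrap = -2*Speed + 2*Defects + 2*Heat  [with Speed=-2, Defects=-9, Heat=3]  = -8; Downtime = Scrap + Speed + Defects  [with Scrap=-8, Speed=-2, Defects=-9]  = -19.
Change = -7 − (-19) = 12.

12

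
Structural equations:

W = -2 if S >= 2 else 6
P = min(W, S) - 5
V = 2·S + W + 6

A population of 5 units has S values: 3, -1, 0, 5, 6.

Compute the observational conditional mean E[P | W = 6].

-5.5

Observing W=6 restricts to units where W's equation naturally yields 6: S ∈ {-1, 0}. In that subpopulation P = -6, -5, mean -5.5.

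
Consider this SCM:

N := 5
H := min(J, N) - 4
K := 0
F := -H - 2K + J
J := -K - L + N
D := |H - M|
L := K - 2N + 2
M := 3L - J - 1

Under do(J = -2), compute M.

-23

Intervening sets J = -2 and removes its equation (J := -K - L + N).
L = K - 2N + 2  [with K=0, N=5]  = -8
M = 3L - J - 1  [with L=-8, J=-2]  = -23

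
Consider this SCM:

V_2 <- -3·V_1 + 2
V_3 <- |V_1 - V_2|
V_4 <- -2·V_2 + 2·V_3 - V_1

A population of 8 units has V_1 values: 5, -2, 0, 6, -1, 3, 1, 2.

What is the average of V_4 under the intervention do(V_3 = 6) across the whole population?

The intervention sets V_3=6 in all 8 units regardless of V_1. Recomputing V_4 per unit gives 33, -2, 8, 38, 3, 23, 13, 18; average 16.75.

16.75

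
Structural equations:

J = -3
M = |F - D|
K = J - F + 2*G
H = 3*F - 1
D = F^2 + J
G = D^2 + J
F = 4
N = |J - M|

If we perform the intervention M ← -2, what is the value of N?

do(M=-2) replaces the equation M = |F - D| with the constant M = -2.
N = |J - M|  [with J=-3, M=-2]  = 1

1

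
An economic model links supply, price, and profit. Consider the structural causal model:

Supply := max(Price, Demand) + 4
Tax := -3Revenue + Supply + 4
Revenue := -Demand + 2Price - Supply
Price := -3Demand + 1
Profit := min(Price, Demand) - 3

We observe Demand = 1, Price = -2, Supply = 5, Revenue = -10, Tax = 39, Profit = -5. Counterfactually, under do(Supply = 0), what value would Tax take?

19

do(Supply=0) replaces the equation Supply := max(Price, Demand) + 4 with the constant Supply = 0.
Price = -3Demand + 1  [with Demand=1]  = -2
Revenue = -Demand + 2Price - Supply  [with Demand=1, Price=-2, Supply=0]  = -5
Tax = -3Revenue + Supply + 4  [with Revenue=-5, Supply=0]  = 19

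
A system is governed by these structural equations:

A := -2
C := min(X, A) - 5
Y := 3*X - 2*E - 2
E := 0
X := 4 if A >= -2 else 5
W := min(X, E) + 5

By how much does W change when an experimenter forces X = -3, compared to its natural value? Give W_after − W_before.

The intervention breaks the incoming arrows to X: X := 4 if A >= -2 else 5 no longer applies, and X = -3.
W = min(X, E) + 5  [with X=-3, E=0]  = 2
Without intervention: X = 4 if A >= -2 else 5  [with A=-2]  = 4; W = min(X, E) + 5  [with X=4, E=0]  = 5.
Change = 2 − 5 = -3.

-3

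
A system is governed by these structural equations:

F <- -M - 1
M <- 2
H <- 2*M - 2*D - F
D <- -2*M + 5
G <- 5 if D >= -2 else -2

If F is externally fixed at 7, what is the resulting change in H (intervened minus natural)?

-10

Under do(F=7), the mechanism F <- -M - 1 is discarded; F is fixed at 7.
D = -2*M + 5  [with M=2]  = 1
H = 2*M - 2*D - F  [with M=2, D=1, F=7]  = -5
Without intervention: F = -M - 1  [with M=2]  = -3; D = -2*M + 5  [with M=2]  = 1; H = 2*M - 2*D - F  [with M=2, D=1, F=-3]  = 5.
Change = -5 − 5 = -10.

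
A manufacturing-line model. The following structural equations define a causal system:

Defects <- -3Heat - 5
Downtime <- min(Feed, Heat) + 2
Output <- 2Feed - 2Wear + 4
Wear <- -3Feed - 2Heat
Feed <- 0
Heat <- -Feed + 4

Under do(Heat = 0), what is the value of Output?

4

do(Heat=0) replaces the equation Heat <- -Feed + 4 with the constant Heat = 0.
Wear = -3Feed - 2Heat  [with Feed=0, Heat=0]  = 0
Output = 2Feed - 2Wear + 4  [with Feed=0, Wear=0]  = 4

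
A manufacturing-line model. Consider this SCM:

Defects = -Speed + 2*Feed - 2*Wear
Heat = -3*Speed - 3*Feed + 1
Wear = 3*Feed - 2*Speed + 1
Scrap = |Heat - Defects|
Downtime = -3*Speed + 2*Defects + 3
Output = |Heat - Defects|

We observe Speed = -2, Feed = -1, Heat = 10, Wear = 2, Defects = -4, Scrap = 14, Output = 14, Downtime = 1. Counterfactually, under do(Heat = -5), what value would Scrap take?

1

The intervention breaks the incoming arrows to Heat: Heat = -3*Speed - 3*Feed + 1 no longer applies, and Heat = -5.
Wear = 3*Feed - 2*Speed + 1  [with Feed=-1, Speed=-2]  = 2
Defects = -Speed + 2*Feed - 2*Wear  [with Speed=-2, Feed=-1, Wear=2]  = -4
Scrap = |Heat - Defects|  [with Heat=-5, Defects=-4]  = 1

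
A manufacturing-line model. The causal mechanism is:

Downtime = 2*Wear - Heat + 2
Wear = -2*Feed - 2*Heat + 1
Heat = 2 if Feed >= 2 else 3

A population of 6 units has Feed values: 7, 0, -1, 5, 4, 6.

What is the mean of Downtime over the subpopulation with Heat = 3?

Observing Heat=3 restricts to units where Heat's equation naturally yields 3: Feed ∈ {0, -1}. In that subpopulation Downtime = -11, -7, mean -9.

-9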